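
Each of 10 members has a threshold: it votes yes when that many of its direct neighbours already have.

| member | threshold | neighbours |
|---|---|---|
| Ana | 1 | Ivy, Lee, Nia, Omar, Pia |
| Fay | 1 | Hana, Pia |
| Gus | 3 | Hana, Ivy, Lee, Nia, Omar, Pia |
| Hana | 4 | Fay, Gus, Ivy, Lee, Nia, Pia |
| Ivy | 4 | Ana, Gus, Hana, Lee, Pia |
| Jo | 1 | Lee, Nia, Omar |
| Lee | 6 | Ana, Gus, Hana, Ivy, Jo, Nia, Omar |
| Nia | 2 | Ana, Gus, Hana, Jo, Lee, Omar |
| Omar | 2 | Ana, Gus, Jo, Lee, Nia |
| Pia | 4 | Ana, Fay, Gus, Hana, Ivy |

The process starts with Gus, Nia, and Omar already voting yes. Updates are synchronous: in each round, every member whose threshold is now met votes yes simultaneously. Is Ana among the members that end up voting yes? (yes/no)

Round 1 — Gus, Nia, Omar vote yes (initial).
Round 2 — checking thresholds:
  Ana: 2 of 5 neighbours ≥ 1, votes yes.
  Hana: 2 of 6 neighbours < 4, holds.
  Ivy: 1 of 5 neighbours < 4, holds.
  Jo: 2 of 3 neighbours ≥ 1, votes yes.
  Lee: 3 of 7 neighbours < 6, holds.
  Pia: 1 of 5 neighbours < 4, holds.
Round 3 — no new yes votes; cascade stops.

yes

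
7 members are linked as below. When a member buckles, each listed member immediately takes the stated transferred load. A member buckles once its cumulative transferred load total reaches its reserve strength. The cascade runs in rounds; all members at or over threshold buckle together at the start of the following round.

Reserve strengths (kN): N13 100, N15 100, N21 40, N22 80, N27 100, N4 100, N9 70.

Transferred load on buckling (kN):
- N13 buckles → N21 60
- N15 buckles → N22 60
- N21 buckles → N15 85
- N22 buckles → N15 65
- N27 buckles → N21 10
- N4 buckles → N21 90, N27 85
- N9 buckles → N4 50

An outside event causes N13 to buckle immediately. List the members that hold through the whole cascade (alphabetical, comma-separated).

Round 1 — N13 buckles (initial).
  N21: +60 → 60 ≥ 40
Round 2 — N21 buckles.
  N15: +85 → 85 < 100
No further bucklings.

N15, N22, N27, N4, N9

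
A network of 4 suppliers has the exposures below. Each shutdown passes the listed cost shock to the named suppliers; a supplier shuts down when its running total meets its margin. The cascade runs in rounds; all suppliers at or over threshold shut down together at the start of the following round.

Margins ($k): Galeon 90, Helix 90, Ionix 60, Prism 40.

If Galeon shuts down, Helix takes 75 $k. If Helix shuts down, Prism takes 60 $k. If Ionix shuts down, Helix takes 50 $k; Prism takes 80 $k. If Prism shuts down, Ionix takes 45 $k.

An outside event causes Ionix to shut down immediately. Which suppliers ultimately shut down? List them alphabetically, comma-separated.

Ionix, Prism

Round 1 — Ionix shuts down (initial).
  Helix: +50 → 50 < 90
  Prism: +80 → 80 ≥ 40
Round 2 — Prism shuts down.
No further shutdowns.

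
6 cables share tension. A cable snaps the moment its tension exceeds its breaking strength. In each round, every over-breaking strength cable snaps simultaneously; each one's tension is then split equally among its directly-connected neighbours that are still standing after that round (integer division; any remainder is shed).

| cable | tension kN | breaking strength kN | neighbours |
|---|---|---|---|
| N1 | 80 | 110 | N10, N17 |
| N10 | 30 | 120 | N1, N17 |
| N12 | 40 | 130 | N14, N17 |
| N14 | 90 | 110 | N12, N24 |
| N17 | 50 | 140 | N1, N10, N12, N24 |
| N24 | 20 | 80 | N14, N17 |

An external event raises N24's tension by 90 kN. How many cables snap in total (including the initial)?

Round 1 — N24 at 110 > 80. N24 snaps.
  N24 sheds 110 kN to N14, N17: 55 each.
    N14: 90+55 = 145 > 110
    N17: 50+55 = 105 ≤ 140
Round 2 — N14 snaps.
  N14 sheds 145 kN to N12: 145 each.
    N12: 40+145 = 185 > 130
Round 3 — N12 snaps.
  N12 sheds 185 kN to N17: 185 each.
    N17: 105+185 = 290 > 140
Round 4 — N17 snaps.
  N17 sheds 290 kN to N1, N10: 145 each.
    N1: 80+145 = 225 > 110
    N10: 30+145 = 175 > 120
Round 5 — N1, N10 snap.
  N1 sheds 225 kN: no online neighbours, lost.
  N10 sheds 175 kN: no online neighbours, lost.
No further breaks.

6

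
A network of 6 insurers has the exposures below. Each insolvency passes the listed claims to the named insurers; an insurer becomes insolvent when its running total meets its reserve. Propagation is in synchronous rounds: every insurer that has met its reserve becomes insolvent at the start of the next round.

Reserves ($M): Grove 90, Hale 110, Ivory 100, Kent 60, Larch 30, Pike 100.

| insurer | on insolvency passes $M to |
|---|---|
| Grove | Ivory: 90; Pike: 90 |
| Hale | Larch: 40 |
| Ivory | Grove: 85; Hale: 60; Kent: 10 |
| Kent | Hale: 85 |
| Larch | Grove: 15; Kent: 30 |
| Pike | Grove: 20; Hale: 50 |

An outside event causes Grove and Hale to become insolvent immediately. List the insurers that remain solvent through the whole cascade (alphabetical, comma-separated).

Round 1 — Grove, Hale become insolvent (initial).
  Ivory: +90 → 90 < 100
  Larch: +40 → 40 ≥ 30
  Pike: +90 → 90 < 100
Round 2 — Larch becomes insolvent.
  Kent: +30 → 30 < 60
No further insolvencies.

Ivory, Kent, Pike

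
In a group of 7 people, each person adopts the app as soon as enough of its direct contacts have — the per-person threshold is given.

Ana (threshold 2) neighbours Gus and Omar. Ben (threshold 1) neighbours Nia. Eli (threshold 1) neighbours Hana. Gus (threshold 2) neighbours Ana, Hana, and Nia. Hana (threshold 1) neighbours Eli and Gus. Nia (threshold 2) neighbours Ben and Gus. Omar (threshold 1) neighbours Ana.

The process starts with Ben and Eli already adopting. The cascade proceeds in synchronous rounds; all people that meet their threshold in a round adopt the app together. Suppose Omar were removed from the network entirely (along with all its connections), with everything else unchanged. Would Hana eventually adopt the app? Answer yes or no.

yes

With Omar removed:
Round 1 — Ben, Eli adopt the app (initial).
Round 2 — checking thresholds:
  Hana: 1 of 2 neighbours ≥ 1, adopts the app.
  Nia: 1 of 2 neighbours < 2, holds.
Round 3 — no new adoptions; cascade stops.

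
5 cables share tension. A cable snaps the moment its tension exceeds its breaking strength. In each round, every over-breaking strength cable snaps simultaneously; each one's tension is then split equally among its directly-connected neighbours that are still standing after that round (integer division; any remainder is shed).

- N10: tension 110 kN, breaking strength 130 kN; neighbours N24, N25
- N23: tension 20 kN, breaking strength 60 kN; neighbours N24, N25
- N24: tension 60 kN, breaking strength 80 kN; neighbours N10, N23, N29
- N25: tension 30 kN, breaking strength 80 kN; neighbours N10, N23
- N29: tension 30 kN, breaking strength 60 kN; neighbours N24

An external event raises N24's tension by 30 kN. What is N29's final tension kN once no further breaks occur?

Round 1 — N24 at 90 > 80. N24 snaps.
  N24 sheds 90 kN to N10, N23, N29: 30 each.
    N10: 110+30 = 140 > 130
    N23: 20+30 = 50 ≤ 60
    N29: 30+30 = 60 ≤ 60
Round 2 — N10 snaps.
  N10 sheds 140 kN to N25: 140 each.
    N25: 30+140 = 170 > 80
Round 3 — N25 snaps.
  N25 sheds 170 kN to N23: 170 each.
    N23: 50+170 = 220 > 60
Round 4 — N23 snaps.
  N23 sheds 220 kN: no online neighbours, lost.
No further breaks.

60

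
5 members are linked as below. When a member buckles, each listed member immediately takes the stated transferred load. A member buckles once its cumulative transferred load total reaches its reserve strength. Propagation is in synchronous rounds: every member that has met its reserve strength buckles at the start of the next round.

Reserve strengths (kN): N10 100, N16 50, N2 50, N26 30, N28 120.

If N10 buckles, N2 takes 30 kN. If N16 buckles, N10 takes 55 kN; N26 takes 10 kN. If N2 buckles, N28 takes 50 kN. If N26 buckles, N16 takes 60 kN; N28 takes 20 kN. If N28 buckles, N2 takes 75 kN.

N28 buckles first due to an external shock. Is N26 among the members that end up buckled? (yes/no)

no

Round 1 — N28 buckles (initial).
  N2: +75 → 75 ≥ 50
Round 2 — N2 buckles.
No further bucklings.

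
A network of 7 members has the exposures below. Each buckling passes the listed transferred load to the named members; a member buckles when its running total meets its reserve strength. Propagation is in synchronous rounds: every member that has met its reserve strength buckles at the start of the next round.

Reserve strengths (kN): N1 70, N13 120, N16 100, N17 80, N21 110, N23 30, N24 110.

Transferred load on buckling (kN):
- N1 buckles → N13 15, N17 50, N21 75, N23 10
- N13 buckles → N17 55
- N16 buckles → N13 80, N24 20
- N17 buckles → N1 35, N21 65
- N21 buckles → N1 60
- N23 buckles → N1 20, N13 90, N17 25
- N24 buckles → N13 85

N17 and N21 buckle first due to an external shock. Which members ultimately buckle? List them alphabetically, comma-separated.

N1, N17, N21

Round 1 — N17, N21 buckle (initial).
  N1: +35+60 → 95 ≥ 70
Round 2 — N1 buckles.
  N13: +15 → 15 < 120
  N23: +10 → 10 < 30
No further bucklings.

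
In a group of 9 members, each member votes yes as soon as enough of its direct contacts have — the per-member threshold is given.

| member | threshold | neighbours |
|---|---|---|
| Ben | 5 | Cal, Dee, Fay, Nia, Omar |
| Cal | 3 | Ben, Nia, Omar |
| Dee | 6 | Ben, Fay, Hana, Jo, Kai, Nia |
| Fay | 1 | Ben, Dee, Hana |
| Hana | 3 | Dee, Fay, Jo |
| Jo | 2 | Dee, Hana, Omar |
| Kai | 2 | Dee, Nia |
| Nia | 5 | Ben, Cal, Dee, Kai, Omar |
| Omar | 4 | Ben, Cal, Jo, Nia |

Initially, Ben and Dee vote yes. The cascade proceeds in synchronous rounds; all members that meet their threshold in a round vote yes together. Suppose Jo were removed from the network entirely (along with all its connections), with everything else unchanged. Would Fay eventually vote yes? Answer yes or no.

yes

With Jo removed:
Round 1 — Ben, Dee vote yes (initial).
Round 2 — checking thresholds:
  Cal: 1 of 3 neighbours < 3, holds.
  Fay: 2 of 3 neighbours ≥ 1, votes yes.
  Hana: 1 of 2 neighbours < 3, holds.
  Kai: 1 of 2 neighbours < 2, holds.
  Nia: 2 of 5 neighbours < 5, holds.
  Omar: 1 of 3 neighbours < 4, holds.
Round 3 — no new yes votes; cascade stops.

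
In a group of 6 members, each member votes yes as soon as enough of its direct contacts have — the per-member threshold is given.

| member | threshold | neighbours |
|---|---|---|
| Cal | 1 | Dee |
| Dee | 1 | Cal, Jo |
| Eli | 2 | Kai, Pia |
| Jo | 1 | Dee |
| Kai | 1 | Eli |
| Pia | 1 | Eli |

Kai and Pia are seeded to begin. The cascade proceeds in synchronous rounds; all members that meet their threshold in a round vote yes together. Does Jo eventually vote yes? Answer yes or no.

Round 1 — Kai, Pia vote yes (initial).
Round 2 — checking thresholds:
  Eli: 2 of 2 neighbours ≥ 2, votes yes.
Round 3 — no new yes votes; cascade stops.

no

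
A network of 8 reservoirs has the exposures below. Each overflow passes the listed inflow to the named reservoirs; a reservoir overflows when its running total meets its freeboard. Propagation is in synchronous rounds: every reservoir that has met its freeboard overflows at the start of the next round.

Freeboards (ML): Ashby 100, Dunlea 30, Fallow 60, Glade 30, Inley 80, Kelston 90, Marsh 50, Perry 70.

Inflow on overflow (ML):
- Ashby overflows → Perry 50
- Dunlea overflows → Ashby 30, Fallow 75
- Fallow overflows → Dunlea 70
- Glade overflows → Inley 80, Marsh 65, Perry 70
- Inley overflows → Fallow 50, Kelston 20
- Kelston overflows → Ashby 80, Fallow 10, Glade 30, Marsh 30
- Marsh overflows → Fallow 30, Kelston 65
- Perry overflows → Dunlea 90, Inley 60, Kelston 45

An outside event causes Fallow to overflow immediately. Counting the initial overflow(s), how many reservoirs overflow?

2

Round 1 — Fallow overflows (initial).
  Dunlea: +70 → 70 ≥ 30
Round 2 — Dunlea overflows.
  Ashby: +30 → 30 < 100
No further overflows.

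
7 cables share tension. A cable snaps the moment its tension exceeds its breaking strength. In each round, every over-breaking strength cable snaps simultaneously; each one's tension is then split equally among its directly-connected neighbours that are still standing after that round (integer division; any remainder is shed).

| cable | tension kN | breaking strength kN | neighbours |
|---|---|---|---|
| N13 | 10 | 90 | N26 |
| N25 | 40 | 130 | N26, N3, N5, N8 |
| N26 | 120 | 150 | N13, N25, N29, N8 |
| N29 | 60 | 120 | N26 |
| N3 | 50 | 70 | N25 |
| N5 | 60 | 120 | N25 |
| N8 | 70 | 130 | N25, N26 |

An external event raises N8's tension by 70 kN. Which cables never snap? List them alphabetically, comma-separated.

Round 1 — N8 at 140 > 130. N8 snaps.
  N8 sheds 140 kN to N25, N26: 70 each.
    N25: 40+70 = 110 ≤ 130
    N26: 120+70 = 190 > 150
Round 2 — N26 snaps.
  N26 sheds 190 kN to N13, N25, N29: 63 each (1 lost).
    N13: 10+63 = 73 ≤ 90
    N25: 110+63 = 173 > 130
    N29: 60+63 = 123 > 120
Round 3 — N25, N29 snap.
  N25 sheds 173 kN to N3, N5: 86 each (1 lost).
    N3: 50+86 = 136 > 70
    N5: 60+86 = 146 > 120
  N29 sheds 123 kN: no online neighbours, lost.
Round 4 — N3, N5 snap.
  N3 sheds 136 kN: no online neighbours, lost.
  N5 sheds 146 kN: no online neighbours, lost.
No further breaks.

N13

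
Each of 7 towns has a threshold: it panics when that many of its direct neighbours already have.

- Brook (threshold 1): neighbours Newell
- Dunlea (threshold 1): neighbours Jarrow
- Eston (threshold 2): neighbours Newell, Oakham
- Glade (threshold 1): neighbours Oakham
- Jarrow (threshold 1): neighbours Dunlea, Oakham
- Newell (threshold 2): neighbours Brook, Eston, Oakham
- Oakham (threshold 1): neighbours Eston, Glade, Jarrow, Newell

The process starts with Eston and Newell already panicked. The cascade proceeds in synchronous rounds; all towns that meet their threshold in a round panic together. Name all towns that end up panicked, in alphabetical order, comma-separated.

Round 1 — Eston, Newell panic (initial).
Round 2 — checking thresholds:
  Brook: 1 of 1 neighbours ≥ 1, panics.
  Oakham: 2 of 4 neighbours ≥ 1, panics.
Round 3 — checking thresholds:
  Glade: 1 of 1 neighbours ≥ 1, panics.
  Jarrow: 1 of 2 neighbours ≥ 1, panics.
Round 4 — checking thresholds:
  Dunlea: 1 of 1 neighbours ≥ 1, panics.
Round 5 — no new panics; cascade stops.

Brook, Dunlea, Eston, Glade, Jarrow, Newell, Oakham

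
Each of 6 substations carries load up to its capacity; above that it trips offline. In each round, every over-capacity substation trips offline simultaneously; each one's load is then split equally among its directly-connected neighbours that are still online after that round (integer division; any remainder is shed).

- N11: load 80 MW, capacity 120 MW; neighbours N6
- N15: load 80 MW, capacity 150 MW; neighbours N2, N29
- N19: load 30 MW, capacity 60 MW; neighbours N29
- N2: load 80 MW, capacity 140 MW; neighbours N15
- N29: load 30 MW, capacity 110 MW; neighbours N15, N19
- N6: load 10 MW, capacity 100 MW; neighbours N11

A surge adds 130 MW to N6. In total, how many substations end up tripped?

Round 1 — N6 at 140 > 100. N6 trips offline.
  N6 sheds 140 MW to N11: 140 each.
    N11: 80+140 = 220 > 120
Round 2 — N11 trips offline.
  N11 sheds 220 MW: no online neighbours, lost.
No further trips.

2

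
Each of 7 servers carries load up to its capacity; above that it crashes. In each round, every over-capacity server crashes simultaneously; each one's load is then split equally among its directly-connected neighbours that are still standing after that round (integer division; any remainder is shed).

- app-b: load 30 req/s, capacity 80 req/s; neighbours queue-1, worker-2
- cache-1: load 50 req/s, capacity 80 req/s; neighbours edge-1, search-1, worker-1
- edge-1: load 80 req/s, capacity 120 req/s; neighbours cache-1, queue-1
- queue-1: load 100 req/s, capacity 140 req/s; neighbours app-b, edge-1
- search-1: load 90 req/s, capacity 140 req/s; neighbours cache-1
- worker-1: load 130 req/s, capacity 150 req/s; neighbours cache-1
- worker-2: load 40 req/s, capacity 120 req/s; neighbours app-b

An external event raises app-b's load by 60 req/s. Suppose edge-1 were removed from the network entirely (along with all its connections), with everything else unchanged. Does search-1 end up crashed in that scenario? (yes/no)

With edge-1 removed:
Round 1 — app-b at 90 > 80. app-b crashes.
  app-b sheds 90 req/s to queue-1, worker-2: 45 each.
    queue-1: 100+45 = 145 > 140
    worker-2: 40+45 = 85 ≤ 120
Round 2 — queue-1 crashes.
  queue-1 sheds 145 req/s: no online neighbours, lost.
No further crashes.

no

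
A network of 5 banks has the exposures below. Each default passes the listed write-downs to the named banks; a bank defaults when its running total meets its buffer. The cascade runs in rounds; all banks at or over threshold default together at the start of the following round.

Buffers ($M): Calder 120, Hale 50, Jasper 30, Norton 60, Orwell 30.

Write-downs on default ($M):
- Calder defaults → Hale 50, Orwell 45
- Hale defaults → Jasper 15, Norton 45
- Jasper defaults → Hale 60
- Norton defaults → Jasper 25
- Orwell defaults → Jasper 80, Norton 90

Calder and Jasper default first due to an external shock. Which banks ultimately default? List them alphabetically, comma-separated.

Calder, Hale, Jasper, Norton, Orwell

Round 1 — Calder, Jasper default (initial).
  Hale: +50+60 → 110 ≥ 50
  Orwell: +45 → 45 ≥ 30
Round 2 — Hale, Orwell default.
  Norton: +45+90 → 135 ≥ 60
Round 3 — Norton defaults.
No further defaults.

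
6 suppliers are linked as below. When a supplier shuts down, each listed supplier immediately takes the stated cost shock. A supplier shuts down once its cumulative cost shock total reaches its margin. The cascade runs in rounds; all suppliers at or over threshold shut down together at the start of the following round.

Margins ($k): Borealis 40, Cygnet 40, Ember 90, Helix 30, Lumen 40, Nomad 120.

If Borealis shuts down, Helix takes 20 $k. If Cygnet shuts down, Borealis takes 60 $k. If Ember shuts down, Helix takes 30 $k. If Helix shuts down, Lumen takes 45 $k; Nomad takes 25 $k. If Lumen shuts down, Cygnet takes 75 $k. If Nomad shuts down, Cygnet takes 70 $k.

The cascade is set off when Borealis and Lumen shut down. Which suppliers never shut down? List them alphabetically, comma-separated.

Round 1 — Borealis, Lumen shut down (initial).
  Cygnet: +75 → 75 ≥ 40
  Helix: +20 → 20 < 30
Round 2 — Cygnet shuts down.
No further shutdowns.

Ember, Helix, Nomad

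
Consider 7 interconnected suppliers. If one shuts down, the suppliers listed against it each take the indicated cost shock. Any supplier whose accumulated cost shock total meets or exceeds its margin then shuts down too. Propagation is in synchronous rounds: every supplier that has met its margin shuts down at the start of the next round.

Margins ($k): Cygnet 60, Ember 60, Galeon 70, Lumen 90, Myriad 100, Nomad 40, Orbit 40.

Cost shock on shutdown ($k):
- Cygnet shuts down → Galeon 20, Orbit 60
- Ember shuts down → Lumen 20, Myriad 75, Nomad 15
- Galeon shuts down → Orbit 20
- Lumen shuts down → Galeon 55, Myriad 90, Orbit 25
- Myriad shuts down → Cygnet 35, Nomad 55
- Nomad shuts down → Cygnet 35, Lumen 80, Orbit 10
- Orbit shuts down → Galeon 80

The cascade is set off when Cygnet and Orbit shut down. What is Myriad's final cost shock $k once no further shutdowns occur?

0

Round 1 — Cygnet, Orbit shut down (initial).
  Galeon: +20+80 → 100 ≥ 70
Round 2 — Galeon shuts down.
No further shutdowns.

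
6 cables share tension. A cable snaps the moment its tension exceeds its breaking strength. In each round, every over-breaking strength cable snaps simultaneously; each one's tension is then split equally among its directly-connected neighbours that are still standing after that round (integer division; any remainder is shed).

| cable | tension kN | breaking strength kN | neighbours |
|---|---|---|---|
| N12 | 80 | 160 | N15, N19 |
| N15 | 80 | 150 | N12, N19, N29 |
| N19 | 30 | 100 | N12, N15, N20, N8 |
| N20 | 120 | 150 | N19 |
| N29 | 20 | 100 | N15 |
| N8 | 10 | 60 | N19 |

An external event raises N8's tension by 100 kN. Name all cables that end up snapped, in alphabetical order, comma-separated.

Round 1 — N8 at 110 > 60. N8 snaps.
  N8 sheds 110 kN to N19: 110 each.
    N19: 30+110 = 140 > 100
Round 2 — N19 snaps.
  N19 sheds 140 kN to N12, N15, N20: 46 each (2 lost).
    N12: 80+46 = 126 ≤ 160
    N15: 80+46 = 126 ≤ 150
    N20: 120+46 = 166 > 150
Round 3 — N20 snaps.
  N20 sheds 166 kN: no online neighbours, lost.
No further breaks.

N19, N20, N8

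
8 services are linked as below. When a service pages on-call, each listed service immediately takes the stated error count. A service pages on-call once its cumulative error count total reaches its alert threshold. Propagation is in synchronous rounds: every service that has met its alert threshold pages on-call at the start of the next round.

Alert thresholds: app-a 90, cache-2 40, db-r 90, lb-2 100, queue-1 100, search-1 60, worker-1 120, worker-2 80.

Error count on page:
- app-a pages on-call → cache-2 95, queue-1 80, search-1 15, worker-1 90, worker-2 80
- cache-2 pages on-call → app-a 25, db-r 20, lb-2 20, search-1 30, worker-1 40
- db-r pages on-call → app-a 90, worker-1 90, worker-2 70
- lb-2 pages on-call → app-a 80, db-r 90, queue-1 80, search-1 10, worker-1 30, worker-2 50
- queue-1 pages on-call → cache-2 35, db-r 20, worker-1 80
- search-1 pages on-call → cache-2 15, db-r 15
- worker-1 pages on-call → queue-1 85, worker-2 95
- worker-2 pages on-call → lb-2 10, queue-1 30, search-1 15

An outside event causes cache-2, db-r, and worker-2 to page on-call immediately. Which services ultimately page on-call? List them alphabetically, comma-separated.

Round 1 — cache-2, db-r, worker-2 page on-call (initial).
  app-a: +25+90 → 115 ≥ 90
  lb-2: +20+10 → 30 < 100
  queue-1: +30 → 30 < 100
  search-1: +30+15 → 45 < 60
  worker-1: +40+90 → 130 ≥ 120
Round 2 — app-a, worker-1 page on-call.
  queue-1: +80+85 → 195 ≥ 100
  search-1: +15 → 60 ≥ 60
Round 3 — queue-1, search-1 page on-call.
No further pages.

app-a, cache-2, db-r, queue-1, search-1, worker-1, worker-2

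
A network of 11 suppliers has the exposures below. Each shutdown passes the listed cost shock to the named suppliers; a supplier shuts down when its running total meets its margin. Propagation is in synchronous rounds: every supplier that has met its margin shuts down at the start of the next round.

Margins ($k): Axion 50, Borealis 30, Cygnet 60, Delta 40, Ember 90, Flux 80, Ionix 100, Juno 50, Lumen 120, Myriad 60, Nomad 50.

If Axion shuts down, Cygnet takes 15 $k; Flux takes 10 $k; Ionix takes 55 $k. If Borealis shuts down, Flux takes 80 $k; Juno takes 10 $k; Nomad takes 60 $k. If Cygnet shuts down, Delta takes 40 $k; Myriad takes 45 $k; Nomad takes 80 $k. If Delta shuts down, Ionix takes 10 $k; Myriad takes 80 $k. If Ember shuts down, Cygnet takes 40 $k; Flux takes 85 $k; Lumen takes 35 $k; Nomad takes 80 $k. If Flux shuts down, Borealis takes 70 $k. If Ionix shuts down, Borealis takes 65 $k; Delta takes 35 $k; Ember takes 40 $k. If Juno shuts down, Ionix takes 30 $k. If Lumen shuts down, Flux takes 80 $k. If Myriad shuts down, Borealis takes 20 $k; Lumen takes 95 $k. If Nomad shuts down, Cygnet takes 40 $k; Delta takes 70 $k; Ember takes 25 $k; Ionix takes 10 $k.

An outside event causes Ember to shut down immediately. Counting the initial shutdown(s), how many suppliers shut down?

Round 1 — Ember shuts down (initial).
  Cygnet: +40 → 40 < 60
  Flux: +85 → 85 ≥ 80
  Lumen: +35 → 35 < 120
  Nomad: +80 → 80 ≥ 50
Round 2 — Flux, Nomad shut down.
  Borealis: +70 → 70 ≥ 30
  Cygnet: +40 → 80 ≥ 60
  Delta: +70 → 70 ≥ 40
  Ionix: +10 → 10 < 100
Round 3 — Borealis, Cygnet, Delta shut down.
  Ionix: +10 → 20 < 100
  Juno: +10 → 10 < 50
  Myriad: +45+80 → 125 ≥ 60
Round 4 — Myriad shuts down.
  Lumen: +95 → 130 ≥ 120
Round 5 — Lumen shuts down.
No further shutdowns.

8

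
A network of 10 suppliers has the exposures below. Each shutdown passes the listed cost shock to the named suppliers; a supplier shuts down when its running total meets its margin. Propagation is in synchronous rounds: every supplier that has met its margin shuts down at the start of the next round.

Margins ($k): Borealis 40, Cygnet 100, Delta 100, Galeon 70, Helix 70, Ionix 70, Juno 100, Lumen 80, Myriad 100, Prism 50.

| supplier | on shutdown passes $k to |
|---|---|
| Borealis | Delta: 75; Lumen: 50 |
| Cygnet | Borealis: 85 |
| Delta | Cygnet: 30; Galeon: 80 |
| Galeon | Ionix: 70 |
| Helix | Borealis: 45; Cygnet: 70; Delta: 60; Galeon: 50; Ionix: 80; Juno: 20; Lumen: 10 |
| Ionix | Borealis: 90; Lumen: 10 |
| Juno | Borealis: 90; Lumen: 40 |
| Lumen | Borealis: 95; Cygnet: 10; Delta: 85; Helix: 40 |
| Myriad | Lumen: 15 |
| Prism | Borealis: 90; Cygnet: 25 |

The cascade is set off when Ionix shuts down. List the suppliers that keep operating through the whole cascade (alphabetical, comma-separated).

Round 1 — Ionix shuts down (initial).
  Borealis: +90 → 90 ≥ 40
  Lumen: +10 → 10 < 80
Round 2 — Borealis shuts down.
  Delta: +75 → 75 < 100
  Lumen: +50 → 60 < 80
No further shutdowns.

Cygnet, Delta, Galeon, Helix, Juno, Lumen, Myriad, Prism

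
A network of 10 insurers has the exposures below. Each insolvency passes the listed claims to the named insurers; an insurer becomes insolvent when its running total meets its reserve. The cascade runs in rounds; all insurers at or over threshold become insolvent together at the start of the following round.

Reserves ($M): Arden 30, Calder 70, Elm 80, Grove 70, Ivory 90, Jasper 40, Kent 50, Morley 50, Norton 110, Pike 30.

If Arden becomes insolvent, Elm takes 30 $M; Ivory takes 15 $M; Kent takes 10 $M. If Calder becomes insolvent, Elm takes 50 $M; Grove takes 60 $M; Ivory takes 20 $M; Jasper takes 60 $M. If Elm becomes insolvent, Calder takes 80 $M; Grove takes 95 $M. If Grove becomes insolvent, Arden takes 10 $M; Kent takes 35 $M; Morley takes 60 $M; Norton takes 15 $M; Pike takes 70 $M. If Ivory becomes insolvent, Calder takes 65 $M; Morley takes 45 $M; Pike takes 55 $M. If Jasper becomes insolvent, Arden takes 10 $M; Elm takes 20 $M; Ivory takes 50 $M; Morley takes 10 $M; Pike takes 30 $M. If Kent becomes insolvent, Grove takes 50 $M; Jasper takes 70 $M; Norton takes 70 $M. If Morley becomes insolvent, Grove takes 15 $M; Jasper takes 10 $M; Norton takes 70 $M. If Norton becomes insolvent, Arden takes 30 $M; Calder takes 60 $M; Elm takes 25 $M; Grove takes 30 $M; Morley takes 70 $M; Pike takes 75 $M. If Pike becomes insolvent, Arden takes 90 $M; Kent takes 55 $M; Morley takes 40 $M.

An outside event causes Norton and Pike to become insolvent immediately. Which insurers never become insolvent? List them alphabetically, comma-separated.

Calder, Elm, Ivory

Round 1 — Norton, Pike become insolvent (initial).
  Arden: +30+90 → 120 ≥ 30
  Calder: +60 → 60 < 70
  Elm: +25 → 25 < 80
  Grove: +30 → 30 < 70
  Kent: +55 → 55 ≥ 50
  Morley: +70+40 → 110 ≥ 50
Round 2 — Arden, Kent, Morley become insolvent.
  Elm: +30 → 55 < 80
  Grove: +50+15 → 95 ≥ 70
  Ivory: +15 → 15 < 90
  Jasper: +70+10 → 80 ≥ 40
Round 3 — Grove, Jasper become insolvent.
  Elm: +20 → 75 < 80
  Ivory: +50 → 65 < 90
No further insolvencies.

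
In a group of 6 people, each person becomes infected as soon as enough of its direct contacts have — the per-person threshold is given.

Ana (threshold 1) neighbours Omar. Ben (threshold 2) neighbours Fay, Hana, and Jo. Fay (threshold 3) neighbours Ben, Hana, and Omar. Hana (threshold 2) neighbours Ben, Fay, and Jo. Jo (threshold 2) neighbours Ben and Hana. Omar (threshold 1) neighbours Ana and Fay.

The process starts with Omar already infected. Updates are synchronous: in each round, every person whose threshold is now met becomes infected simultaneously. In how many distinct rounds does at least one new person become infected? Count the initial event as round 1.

2

Round 1 — Omar becomes infected (initial).
Round 2 — checking thresholds:
  Ana: 1 of 1 neighbours ≥ 1, becomes infected.
  Fay: 1 of 3 neighbours < 3, not yet.
Round 3 — no new infections; cascade stops.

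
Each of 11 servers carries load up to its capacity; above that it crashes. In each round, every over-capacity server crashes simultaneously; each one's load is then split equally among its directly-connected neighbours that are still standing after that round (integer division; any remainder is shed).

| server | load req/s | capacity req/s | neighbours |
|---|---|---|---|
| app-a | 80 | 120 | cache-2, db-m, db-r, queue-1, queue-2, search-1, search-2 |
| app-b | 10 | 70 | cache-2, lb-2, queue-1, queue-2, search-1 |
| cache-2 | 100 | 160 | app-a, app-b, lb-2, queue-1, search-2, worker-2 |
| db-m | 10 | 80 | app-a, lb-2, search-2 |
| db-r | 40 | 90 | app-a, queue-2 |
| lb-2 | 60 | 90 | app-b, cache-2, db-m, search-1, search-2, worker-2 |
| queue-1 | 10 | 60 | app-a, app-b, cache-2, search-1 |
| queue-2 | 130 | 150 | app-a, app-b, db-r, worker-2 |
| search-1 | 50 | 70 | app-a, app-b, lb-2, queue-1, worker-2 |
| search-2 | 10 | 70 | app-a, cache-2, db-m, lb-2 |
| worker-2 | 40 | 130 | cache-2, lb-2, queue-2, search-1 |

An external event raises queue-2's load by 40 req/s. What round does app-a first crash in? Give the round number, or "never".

2

Round 1 — queue-2 at 170 > 150. queue-2 crashes.
  queue-2 sheds 170 req/s to app-a, app-b, db-r, worker-2: 42 each (2 lost).
    app-a: 80+42 = 122 > 120
    app-b: 10+42 = 52 ≤ 70
    db-r: 40+42 = 82 ≤ 90
    worker-2: 40+42 = 82 ≤ 130
Round 2 — app-a crashes.
  app-a sheds 122 req/s to cache-2, db-m, db-r, queue-1, search-1, search-2: 20 each (2 lost).
    cache-2: 100+20 = 120 ≤ 160
    db-m: 10+20 = 30 ≤ 80
    db-r: 82+20 = 102 > 90
    queue-1: 10+20 = 30 ≤ 60
    search-1: 50+20 = 70 ≤ 70
    search-2: 10+20 = 30 ≤ 70
Round 3 — db-r crashes.
  db-r sheds 102 req/s: no online neighbours, lost.
No further crashes.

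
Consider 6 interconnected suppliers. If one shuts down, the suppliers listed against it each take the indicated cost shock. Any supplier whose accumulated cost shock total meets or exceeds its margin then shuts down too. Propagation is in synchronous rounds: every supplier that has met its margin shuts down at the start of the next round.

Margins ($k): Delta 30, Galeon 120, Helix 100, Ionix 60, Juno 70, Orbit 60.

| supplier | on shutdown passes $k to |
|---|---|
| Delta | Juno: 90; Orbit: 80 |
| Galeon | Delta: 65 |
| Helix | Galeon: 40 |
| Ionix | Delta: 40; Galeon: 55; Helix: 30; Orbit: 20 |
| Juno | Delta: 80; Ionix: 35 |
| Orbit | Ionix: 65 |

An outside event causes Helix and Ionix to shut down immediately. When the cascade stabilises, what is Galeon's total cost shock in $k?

95

Round 1 — Helix, Ionix shut down (initial).
  Delta: +40 → 40 ≥ 30
  Galeon: +40+55 → 95 < 120
  Orbit: +20 → 20 < 60
Round 2 — Delta shuts down.
  Juno: +90 → 90 ≥ 70
  Orbit: +80 → 100 ≥ 60
Round 3 — Juno, Orbit shut down.
No further shutdowns.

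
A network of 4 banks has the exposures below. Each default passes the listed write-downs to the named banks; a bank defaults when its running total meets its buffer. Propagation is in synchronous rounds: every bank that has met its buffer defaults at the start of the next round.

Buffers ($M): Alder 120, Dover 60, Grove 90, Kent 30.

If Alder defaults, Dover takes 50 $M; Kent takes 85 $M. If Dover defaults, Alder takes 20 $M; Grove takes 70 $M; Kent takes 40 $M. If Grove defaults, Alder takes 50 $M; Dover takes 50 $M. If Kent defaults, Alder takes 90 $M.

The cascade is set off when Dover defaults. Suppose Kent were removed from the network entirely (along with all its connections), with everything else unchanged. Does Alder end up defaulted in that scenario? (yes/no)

With Kent removed:
Round 1 — Dover defaults (initial).
  Alder: +20 → 20 < 120
  Grove: +70 → 70 < 90
No further defaults.

no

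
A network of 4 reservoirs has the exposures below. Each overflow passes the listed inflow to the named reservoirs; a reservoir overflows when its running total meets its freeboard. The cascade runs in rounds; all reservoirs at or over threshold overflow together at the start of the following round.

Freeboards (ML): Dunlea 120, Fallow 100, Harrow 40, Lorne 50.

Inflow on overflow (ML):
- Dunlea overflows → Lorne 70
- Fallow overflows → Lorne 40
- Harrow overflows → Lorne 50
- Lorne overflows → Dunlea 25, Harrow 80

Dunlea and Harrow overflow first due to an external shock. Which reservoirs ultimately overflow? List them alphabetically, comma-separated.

Dunlea, Harrow, Lorne

Round 1 — Dunlea, Harrow overflow (initial).
  Lorne: +70+50 → 120 ≥ 50
Round 2 — Lorne overflows.
No further overflows.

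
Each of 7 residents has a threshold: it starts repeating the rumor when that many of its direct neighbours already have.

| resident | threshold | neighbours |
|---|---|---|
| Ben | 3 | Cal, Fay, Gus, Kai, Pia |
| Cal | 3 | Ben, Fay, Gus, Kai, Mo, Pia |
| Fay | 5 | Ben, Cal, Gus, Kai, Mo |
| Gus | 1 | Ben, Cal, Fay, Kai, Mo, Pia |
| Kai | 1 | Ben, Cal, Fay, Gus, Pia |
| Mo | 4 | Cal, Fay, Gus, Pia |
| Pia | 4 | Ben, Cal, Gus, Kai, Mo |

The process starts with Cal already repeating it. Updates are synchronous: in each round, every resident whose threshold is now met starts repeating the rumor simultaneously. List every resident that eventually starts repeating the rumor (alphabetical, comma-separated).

Ben, Cal, Gus, Kai, Pia

Round 1 — Cal starts repeating the rumor (initial).
Round 2 — checking thresholds:
  Ben: 1 of 5 neighbours < 3, holds.
  Fay: 1 of 5 neighbours < 5, holds.
  Gus: 1 of 6 neighbours ≥ 1, starts repeating the rumor.
  Kai: 1 of 5 neighbours ≥ 1, starts repeating the rumor.
  Mo: 1 of 4 neighbours < 4, holds.
  Pia: 1 of 5 neighbours < 4, holds.
Round 3 — checking thresholds:
  Ben: 3 of 5 neighbours ≥ 3, starts repeating the rumor.
  Fay: 3 of 5 neighbours < 5, holds.
  Mo: 2 of 4 neighbours < 4, holds.
  Pia: 3 of 5 neighbours < 4, holds.
Round 4 — checking thresholds:
  Fay: 4 of 5 neighbours < 5, holds.
  Mo: 2 of 4 neighbours < 4, holds.
  Pia: 4 of 5 neighbours ≥ 4, starts repeating the rumor.
Round 5 — no new spreads; cascade stops.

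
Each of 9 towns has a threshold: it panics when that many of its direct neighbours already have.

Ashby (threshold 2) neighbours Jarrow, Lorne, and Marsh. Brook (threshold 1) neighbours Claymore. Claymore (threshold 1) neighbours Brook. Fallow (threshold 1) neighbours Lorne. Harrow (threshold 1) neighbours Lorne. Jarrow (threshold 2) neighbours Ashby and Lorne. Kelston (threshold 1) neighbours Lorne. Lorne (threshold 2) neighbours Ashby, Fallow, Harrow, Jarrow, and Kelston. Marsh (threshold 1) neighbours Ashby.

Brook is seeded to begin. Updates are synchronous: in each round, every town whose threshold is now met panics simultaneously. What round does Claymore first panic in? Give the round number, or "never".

Round 1 — Brook panics (initial).
Round 2 — checking thresholds:
  Claymore: 1 of 1 neighbours ≥ 1, panics.
Round 3 — no new panics; cascade stops.

2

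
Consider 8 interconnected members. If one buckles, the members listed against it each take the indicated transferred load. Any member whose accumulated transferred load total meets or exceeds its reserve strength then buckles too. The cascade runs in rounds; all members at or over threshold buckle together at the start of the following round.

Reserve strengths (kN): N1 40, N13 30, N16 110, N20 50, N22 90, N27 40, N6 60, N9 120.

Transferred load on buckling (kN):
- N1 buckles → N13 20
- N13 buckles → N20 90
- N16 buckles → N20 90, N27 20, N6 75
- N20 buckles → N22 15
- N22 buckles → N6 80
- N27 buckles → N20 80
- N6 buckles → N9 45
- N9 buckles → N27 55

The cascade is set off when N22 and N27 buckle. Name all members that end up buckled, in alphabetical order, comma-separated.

Round 1 — N22, N27 buckle (initial).
  N20: +80 → 80 ≥ 50
  N6: +80 → 80 ≥ 60
Round 2 — N20, N6 buckle.
  N9: +45 → 45 < 120
No further bucklings.

N20, N22, N27, N6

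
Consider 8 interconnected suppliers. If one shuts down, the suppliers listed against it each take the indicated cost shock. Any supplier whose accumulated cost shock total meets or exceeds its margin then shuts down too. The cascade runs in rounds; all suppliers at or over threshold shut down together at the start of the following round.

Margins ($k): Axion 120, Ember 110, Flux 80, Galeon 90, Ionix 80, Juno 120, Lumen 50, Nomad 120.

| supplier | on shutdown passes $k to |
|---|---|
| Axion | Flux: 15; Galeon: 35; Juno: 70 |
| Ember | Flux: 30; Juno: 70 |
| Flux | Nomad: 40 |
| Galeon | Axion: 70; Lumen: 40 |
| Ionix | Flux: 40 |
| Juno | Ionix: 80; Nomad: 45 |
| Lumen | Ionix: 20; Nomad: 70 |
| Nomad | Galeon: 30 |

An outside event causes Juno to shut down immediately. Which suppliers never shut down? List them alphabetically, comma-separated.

Round 1 — Juno shuts down (initial).
  Ionix: +80 → 80 ≥ 80
  Nomad: +45 → 45 < 120
Round 2 — Ionix shuts down.
  Flux: +40 → 40 < 80
No further shutdowns.

Axion, Ember, Flux, Galeon, Lumen, Nomad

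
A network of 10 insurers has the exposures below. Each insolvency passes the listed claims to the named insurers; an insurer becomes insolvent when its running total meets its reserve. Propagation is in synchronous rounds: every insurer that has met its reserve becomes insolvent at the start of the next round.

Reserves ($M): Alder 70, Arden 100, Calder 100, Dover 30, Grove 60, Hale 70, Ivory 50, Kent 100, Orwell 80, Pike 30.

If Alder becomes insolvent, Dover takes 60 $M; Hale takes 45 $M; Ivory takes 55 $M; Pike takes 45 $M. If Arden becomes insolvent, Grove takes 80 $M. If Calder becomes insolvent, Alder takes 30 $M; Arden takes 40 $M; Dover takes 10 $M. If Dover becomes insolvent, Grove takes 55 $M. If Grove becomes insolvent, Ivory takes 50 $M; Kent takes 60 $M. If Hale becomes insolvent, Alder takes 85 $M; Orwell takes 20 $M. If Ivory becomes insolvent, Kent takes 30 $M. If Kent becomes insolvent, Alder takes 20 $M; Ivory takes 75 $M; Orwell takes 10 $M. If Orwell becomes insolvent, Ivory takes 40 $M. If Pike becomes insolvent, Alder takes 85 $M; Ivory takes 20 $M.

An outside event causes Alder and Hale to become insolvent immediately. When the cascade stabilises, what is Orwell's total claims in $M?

Round 1 — Alder, Hale become insolvent (initial).
  Dover: +60 → 60 ≥ 30
  Ivory: +55 → 55 ≥ 50
  Orwell: +20 → 20 < 80
  Pike: +45 → 45 ≥ 30
Round 2 — Dover, Ivory, Pike become insolvent.
  Grove: +55 → 55 < 60
  Kent: +30 → 30 < 100
No further insolvencies.

20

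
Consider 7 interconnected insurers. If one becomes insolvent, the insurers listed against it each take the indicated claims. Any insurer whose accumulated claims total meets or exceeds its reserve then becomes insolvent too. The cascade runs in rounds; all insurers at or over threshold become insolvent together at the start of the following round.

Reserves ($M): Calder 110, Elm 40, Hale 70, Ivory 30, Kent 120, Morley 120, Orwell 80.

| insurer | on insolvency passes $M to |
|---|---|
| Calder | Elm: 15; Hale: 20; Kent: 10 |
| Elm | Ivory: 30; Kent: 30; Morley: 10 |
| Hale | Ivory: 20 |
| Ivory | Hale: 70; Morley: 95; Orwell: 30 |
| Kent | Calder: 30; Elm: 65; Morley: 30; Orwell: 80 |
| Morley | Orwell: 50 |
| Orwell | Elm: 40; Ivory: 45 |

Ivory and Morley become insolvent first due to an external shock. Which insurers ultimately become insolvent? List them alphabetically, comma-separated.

Elm, Hale, Ivory, Morley, Orwell

Round 1 — Ivory, Morley become insolvent (initial).
  Hale: +70 → 70 ≥ 70
  Orwell: +30+50 → 80 ≥ 80
Round 2 — Hale, Orwell become insolvent.
  Elm: +40 → 40 ≥ 40
Round 3 — Elm becomes insolvent.
  Kent: +30 → 30 < 120
No further insolvencies.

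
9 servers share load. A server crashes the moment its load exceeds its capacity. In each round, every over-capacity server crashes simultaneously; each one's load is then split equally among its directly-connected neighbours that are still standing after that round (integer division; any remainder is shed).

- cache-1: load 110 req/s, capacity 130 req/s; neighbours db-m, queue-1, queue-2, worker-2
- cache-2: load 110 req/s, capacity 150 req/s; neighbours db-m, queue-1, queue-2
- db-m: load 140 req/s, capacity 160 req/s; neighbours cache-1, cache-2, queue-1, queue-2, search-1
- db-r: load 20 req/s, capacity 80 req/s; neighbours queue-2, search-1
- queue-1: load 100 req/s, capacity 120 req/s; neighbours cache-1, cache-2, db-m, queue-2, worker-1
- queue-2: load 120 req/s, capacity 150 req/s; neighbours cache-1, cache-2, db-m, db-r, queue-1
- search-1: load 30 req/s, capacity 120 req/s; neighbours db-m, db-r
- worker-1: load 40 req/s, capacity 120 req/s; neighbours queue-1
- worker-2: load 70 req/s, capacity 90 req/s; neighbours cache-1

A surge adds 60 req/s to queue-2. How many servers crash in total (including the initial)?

6

Round 1 — queue-2 at 180 > 150. queue-2 crashes.
  queue-2 sheds 180 req/s to cache-1, cache-2, db-m, db-r, queue-1: 36 each.
    cache-1: 110+36 = 146 > 130
    cache-2: 110+36 = 146 ≤ 150
    db-m: 140+36 = 176 > 160
    db-r: 20+36 = 56 ≤ 80
    queue-1: 100+36 = 136 > 120
Round 2 — cache-1, db-m, queue-1 crash.
  cache-1 sheds 146 req/s to worker-2: 146 each.
    worker-2: 70+146 = 216 > 90
  db-m sheds 176 req/s to cache-2, search-1: 88 each.
    cache-2: 146+88 = 234 > 150
    search-1: 30+88 = 118 ≤ 120
  queue-1 sheds 136 req/s to cache-2, worker-1: 68 each.
    cache-2: 234+68 = 302 > 150
    worker-1: 40+68 = 108 ≤ 120
Round 3 — cache-2, worker-2 crash.
  cache-2 sheds 302 req/s: no online neighbours, lost.
  worker-2 sheds 216 req/s: no online neighbours, lost.
No further crashes.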